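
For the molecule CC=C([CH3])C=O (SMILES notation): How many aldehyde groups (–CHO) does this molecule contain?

1

The aldehyde motif appears at heavy-atom position 5 in the SMILES.
Other groups present: 1 alkene.
Aldehyde count: 1.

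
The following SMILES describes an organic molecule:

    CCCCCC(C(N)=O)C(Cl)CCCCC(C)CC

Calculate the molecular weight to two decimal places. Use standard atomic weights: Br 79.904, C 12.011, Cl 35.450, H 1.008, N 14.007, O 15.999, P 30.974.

First, the molecular formula is C16H32ClNO (counting implicit H from valence).
  C: 16 × 12.011 = 192.176
  Cl: 1 × 35.450 = 35.450
  H: 32 × 1.008 = 32.256
  N: 1 × 14.007 = 14.007
  O: 1 × 15.999 = 15.999
Sum: 16×12.011 + 1×35.450 + 32×1.008 + 1×14.007 + 1×15.999 = 289.888 → 289.89 g/mol.

289.89 g/mol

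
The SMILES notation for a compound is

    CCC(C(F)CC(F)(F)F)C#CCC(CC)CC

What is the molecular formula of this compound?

Walk through each heavy atom and fill implicit hydrogens from standard valence (C 4, N 3, O 2, S 2, halogen 1):
  atom 1: C, bond orders sum to 1 (valence 4) → 3 H
  atom 2: C, bond orders sum to 2 (valence 4) → 2 H
  atom 3: C, bond orders sum to 3 (valence 4) → 1 H
  atom 4: C, bond orders sum to 3 (valence 4) → 1 H
  atom 5: F (halogen, monovalent) → 0 H
  atom 6: C, bond orders sum to 2 (valence 4) → 2 H
  atom 7: C, bond orders sum to 4 (valence 4) → 0 H
  atom 8: F (halogen, monovalent) → 0 H
  atom 9: F (halogen, monovalent) → 0 H
  atom 10: F (halogen, monovalent) → 0 H
  atom 11: C, bond orders sum to 4 (valence 4) → 0 H
  atom 12: C, bond orders sum to 4 (valence 4) → 0 H
  atom 13: C, bond orders sum to 2 (valence 4) → 2 H
  atom 14: C, bond orders sum to 3 (valence 4) → 1 H
  atom 15: C, bond orders sum to 2 (valence 4) → 2 H
  atom 16: C, bond orders sum to 1 (valence 4) → 3 H
  atom 17: C, bond orders sum to 2 (valence 4) → 2 H
  atom 18: C, bond orders sum to 1 (valence 4) → 3 H
Totals → C:14, H:22, F:4.

C14H22F4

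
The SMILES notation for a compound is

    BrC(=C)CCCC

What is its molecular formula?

Walk through each heavy atom and fill implicit hydrogens from standard valence (C 4, N 3, O 2, S 2, halogen 1):
  atom 1: Br (halogen, monovalent) → 0 H
  atom 2: C, bond orders sum to 4 (valence 4) → 0 H
  atom 3: C, bond orders sum to 2 (valence 4) → 2 H
  atom 4: C, bond orders sum to 2 (valence 4) → 2 H
  atom 5: C, bond orders sum to 2 (valence 4) → 2 H
  atom 6: C, bond orders sum to 2 (valence 4) → 2 H
  atom 7: C, bond orders sum to 1 (valence 4) → 3 H
Totals → C:6, H:11, Br:1.

C6H11Br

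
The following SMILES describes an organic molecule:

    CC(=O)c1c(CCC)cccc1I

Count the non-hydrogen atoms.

13

Every atom symbol written in the SMILES (organic subset) is one heavy atom; implicit H are not written.
Heavy atoms by element → C:11, I:1, O:1.
Total: 13.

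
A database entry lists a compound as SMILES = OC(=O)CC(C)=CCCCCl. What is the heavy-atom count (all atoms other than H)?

Every atom symbol written in the SMILES (organic subset) is one heavy atom; implicit H are not written.
Heavy atoms by element → C:8, Cl:1, O:2.
Total: 11.

11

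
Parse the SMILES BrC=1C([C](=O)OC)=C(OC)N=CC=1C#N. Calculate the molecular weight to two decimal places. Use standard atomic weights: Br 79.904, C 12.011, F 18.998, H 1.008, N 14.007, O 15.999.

First, the molecular formula is C9H7BrN2O3 (counting implicit H from valence).
  Br: 1 × 79.904 = 79.904
  C: 9 × 12.011 = 108.099
  H: 7 × 1.008 = 7.056
  N: 2 × 14.007 = 28.014
  O: 3 × 15.999 = 47.997
Sum: 1×79.904 + 9×12.011 + 7×1.008 + 2×14.007 + 3×15.999 = 271.070 → 271.07 g/mol.

271.07 g/mol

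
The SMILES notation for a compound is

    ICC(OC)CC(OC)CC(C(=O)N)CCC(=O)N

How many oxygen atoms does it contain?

4

Scan the SMILES for O atoms (remember two-letter symbols like Cl and Br are single atoms).
Oxygen count: 4.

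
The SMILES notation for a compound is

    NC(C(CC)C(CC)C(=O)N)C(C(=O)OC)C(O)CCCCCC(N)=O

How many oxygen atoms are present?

5

Scan the SMILES for O atoms (remember two-letter symbols like Cl and Br are single atoms).
Oxygen count: 5.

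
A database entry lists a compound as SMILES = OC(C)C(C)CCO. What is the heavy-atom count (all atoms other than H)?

Every atom symbol written in the SMILES (organic subset) is one heavy atom; implicit H are not written.
Heavy atoms by element → C:6, O:2.
Total: 8.

8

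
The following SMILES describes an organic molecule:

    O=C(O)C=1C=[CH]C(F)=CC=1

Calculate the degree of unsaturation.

Degree of unsaturation = (number of rings) + (number of π bonds).
Ring closures in the SMILES: 1.
π bonds: 4 double bonds (each 1 DoU) → 4 DoU from unsaturation.
Total DoU = 1 + 4 = 5.

5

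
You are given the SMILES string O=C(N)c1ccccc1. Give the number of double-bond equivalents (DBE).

Molecular formula: C7H7NO.
DoU = (2C + 2 + N − H − X) / 2, where X is the halogen count and O/S are ignored.
    = (2·7 + 2 + 1 − 7 − 0) / 2 = 10 / 2 = 5.

5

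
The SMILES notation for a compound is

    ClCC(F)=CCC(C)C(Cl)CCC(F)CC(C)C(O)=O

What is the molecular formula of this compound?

C14H22Cl2F2O2

Walk through each heavy atom and fill implicit hydrogens from standard valence (C 4, N 3, O 2, S 2, halogen 1):
  atom 1: Cl (halogen, monovalent) → 0 H
  atom 2: C, bond orders sum to 2 (valence 4) → 2 H
  atom 3: C, bond orders sum to 4 (valence 4) → 0 H
  atom 4: F (halogen, monovalent) → 0 H
  atom 5: C, bond orders sum to 3 (valence 4) → 1 H
  atom 6: C, bond orders sum to 2 (valence 4) → 2 H
  atom 7: C, bond orders sum to 3 (valence 4) → 1 H
  atom 8: C, bond orders sum to 1 (valence 4) → 3 H
  atom 9: C, bond orders sum to 3 (valence 4) → 1 H
  atom 10: Cl (halogen, monovalent) → 0 H
  atom 11: C, bond orders sum to 2 (valence 4) → 2 H
  atom 12: C, bond orders sum to 2 (valence 4) → 2 H
  atom 13: C, bond orders sum to 3 (valence 4) → 1 H
  atom 14: F (halogen, monovalent) → 0 H
  atom 15: C, bond orders sum to 2 (valence 4) → 2 H
  atom 16: C, bond orders sum to 3 (valence 4) → 1 H
  atom 17: C, bond orders sum to 1 (valence 4) → 3 H
  atom 18: C, bond orders sum to 4 (valence 4) → 0 H
  atom 19: O, bond orders sum to 1 (valence 2) → 1 H
  atom 20: O, bond orders sum to 2 (valence 2) → 0 H
Totals → C:14, H:22, Cl:2, F:2, O:2.
In Hill order: C14H22Cl2F2O2.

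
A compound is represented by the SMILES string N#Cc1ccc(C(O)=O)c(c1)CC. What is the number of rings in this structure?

In SMILES, each pair of matching ring-closure digits denotes one ring-closing bond; the number of such bonds equals the number of independent rings.
Ring-closure bonds here: 1.

1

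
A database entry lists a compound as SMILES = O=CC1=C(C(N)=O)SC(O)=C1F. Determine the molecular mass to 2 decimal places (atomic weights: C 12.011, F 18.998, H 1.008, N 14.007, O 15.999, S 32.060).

189.16 g/mol

First, the molecular formula is C6H4FNO3S (counting implicit H from valence).
  C: 6 × 12.011 = 72.066
  F: 1 × 18.998 = 18.998
  H: 4 × 1.008 = 4.032
  N: 1 × 14.007 = 14.007
  O: 3 × 15.999 = 47.997
  S: 1 × 32.060 = 32.060
Sum: 6×12.011 + 1×18.998 + 4×1.008 + 1×14.007 + 3×15.999 + 1×32.060 = 189.160 → 189.16 g/mol.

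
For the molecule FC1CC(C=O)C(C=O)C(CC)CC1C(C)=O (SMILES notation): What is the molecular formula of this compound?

Walk through each heavy atom and fill implicit hydrogens from standard valence (C 4, N 3, O 2, S 2, halogen 1):
  atom 1: F (halogen, monovalent) → 0 H
  atom 2: C, bond orders sum to 3 (valence 4) → 1 H
  atom 3: C, bond orders sum to 2 (valence 4) → 2 H
  atom 4: C, bond orders sum to 3 (valence 4) → 1 H
  atom 5: C, bond orders sum to 3 (valence 4) → 1 H
  atom 6: O, bond orders sum to 2 (valence 2) → 0 H
  atom 7: C, bond orders sum to 3 (valence 4) → 1 H
  atom 8: C, bond orders sum to 3 (valence 4) → 1 H
  atom 9: O, bond orders sum to 2 (valence 2) → 0 H
  atom 10: C, bond orders sum to 3 (valence 4) → 1 H
  atom 11: C, bond orders sum to 2 (valence 4) → 2 H
  atom 12: C, bond orders sum to 1 (valence 4) → 3 H
  atom 13: C, bond orders sum to 2 (valence 4) → 2 H
  atom 14: C, bond orders sum to 3 (valence 4) → 1 H
  atom 15: C, bond orders sum to 4 (valence 4) → 0 H
  atom 16: C, bond orders sum to 1 (valence 4) → 3 H
  atom 17: O, bond orders sum to 2 (valence 2) → 0 H
Totals → C:13, H:19, F:1, O:3.

C13H19FO3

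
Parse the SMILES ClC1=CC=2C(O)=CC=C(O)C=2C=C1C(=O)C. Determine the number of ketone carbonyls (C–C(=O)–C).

1

The ketone motif appears at heavy-atom position 14 in the SMILES.
Other groups present: 2 hydroxyl.
Ketone count: 1.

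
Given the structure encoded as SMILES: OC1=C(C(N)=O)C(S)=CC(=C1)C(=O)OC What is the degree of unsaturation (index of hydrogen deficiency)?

6

Degree of unsaturation = (number of rings) + (number of π bonds).
Ring closures in the SMILES: 1.
π bonds: 5 double bonds (each 1 DoU) → 5 DoU from unsaturation.
Total DoU = 1 + 5 = 6.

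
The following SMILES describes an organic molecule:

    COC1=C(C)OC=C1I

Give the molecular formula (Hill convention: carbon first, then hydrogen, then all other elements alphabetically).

Walk through each heavy atom and fill implicit hydrogens from standard valence (C 4, N 3, O 2, S 2, halogen 1):
  atom 1: C, bond orders sum to 1 (valence 4) → 3 H
  atom 2: O, bond orders sum to 2 (valence 2) → 0 H
  atom 3: C, bond orders sum to 4 (valence 4) → 0 H
  atom 4: C, bond orders sum to 4 (valence 4) → 0 H
  atom 5: C, bond orders sum to 1 (valence 4) → 3 H
  atom 6: O, bond orders sum to 2 (valence 2) → 0 H
  atom 7: C, bond orders sum to 3 (valence 4) → 1 H
  atom 8: C, bond orders sum to 4 (valence 4) → 0 H
  atom 9: I (halogen, monovalent) → 0 H
Totals → C:6, H:7, I:1, O:2.

C6H7IO2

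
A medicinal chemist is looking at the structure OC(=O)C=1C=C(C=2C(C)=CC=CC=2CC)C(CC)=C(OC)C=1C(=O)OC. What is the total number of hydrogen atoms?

Walk through each heavy atom and fill implicit hydrogens from standard valence (C 4, N 3, O 2, S 2, halogen 1):
  atom 1: O, bond orders sum to 1 (valence 2) → 1 H
  atom 2: C, bond orders sum to 4 (valence 4) → 0 H
  atom 3: O, bond orders sum to 2 (valence 2) → 0 H
  atom 4: C, bond orders sum to 4 (valence 4) → 0 H
  atom 5: C, bond orders sum to 3 (valence 4) → 1 H
  atom 6: C, bond orders sum to 4 (valence 4) → 0 H
  atom 7: C, bond orders sum to 4 (valence 4) → 0 H
  atom 8: C, bond orders sum to 4 (valence 4) → 0 H
  atom 9: C, bond orders sum to 1 (valence 4) → 3 H
  atom 10: C, bond orders sum to 3 (valence 4) → 1 H
  atom 11: C, bond orders sum to 3 (valence 4) → 1 H
  atom 12: C, bond orders sum to 3 (valence 4) → 1 H
  atom 13: C, bond orders sum to 4 (valence 4) → 0 H
  atom 14: C, bond orders sum to 2 (valence 4) → 2 H
  atom 15: C, bond orders sum to 1 (valence 4) → 3 H
  atom 16: C, bond orders sum to 4 (valence 4) → 0 H
  atom 17: C, bond orders sum to 2 (valence 4) → 2 H
  atom 18: C, bond orders sum to 1 (valence 4) → 3 H
  atom 19: C, bond orders sum to 4 (valence 4) → 0 H
  atom 20: O, bond orders sum to 2 (valence 2) → 0 H
  atom 21: C, bond orders sum to 1 (valence 4) → 3 H
  atom 22: C, bond orders sum to 4 (valence 4) → 0 H
  atom 23: C, bond orders sum to 4 (valence 4) → 0 H
  atom 24: O, bond orders sum to 2 (valence 2) → 0 H
  atom 25: O, bond orders sum to 2 (valence 2) → 0 H
  atom 26: C, bond orders sum to 1 (valence 4) → 3 H
Total hydrogens: 24.

24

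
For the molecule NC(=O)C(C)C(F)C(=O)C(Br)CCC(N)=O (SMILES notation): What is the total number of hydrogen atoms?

14

Walk through each heavy atom and fill implicit hydrogens from standard valence (C 4, N 3, O 2, S 2, halogen 1):
  atom 1: N, bond orders sum to 1 (valence 3) → 2 H
  atom 2: C, bond orders sum to 4 (valence 4) → 0 H
  atom 3: O, bond orders sum to 2 (valence 2) → 0 H
  atom 4: C, bond orders sum to 3 (valence 4) → 1 H
  atom 5: C, bond orders sum to 1 (valence 4) → 3 H
  atom 6: C, bond orders sum to 3 (valence 4) → 1 H
  atom 7: F (halogen, monovalent) → 0 H
  atom 8: C, bond orders sum to 4 (valence 4) → 0 H
  atom 9: O, bond orders sum to 2 (valence 2) → 0 H
  atom 10: C, bond orders sum to 3 (valence 4) → 1 H
  atom 11: Br (halogen, monovalent) → 0 H
  atom 12: C, bond orders sum to 2 (valence 4) → 2 H
  atom 13: C, bond orders sum to 2 (valence 4) → 2 H
  atom 14: C, bond orders sum to 4 (valence 4) → 0 H
  atom 15: N, bond orders sum to 1 (valence 3) → 2 H
  atom 16: O, bond orders sum to 2 (valence 2) → 0 H
Total hydrogens: 14.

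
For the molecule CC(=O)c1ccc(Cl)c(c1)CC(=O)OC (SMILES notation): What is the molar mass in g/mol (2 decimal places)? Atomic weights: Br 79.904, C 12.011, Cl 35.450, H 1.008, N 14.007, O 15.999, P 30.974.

First, the molecular formula is C11H11ClO3 (counting implicit H from valence).
  C: 11 × 12.011 = 132.121
  Cl: 1 × 35.450 = 35.450
  H: 11 × 1.008 = 11.088
  O: 3 × 15.999 = 47.997
Sum: 11×12.011 + 1×35.450 + 11×1.008 + 3×15.999 = 226.656 → 226.66 g/mol.

226.66 g/mol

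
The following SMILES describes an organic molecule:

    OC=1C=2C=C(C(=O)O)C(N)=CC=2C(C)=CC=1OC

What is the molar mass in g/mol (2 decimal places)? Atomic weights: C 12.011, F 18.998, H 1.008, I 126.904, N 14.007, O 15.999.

First, the molecular formula is C13H13NO4 (counting implicit H from valence).
  C: 13 × 12.011 = 156.143
  H: 13 × 1.008 = 13.104
  N: 1 × 14.007 = 14.007
  O: 4 × 15.999 = 63.996
Sum: 13×12.011 + 13×1.008 + 1×14.007 + 4×15.999 = 247.250 → 247.25 g/mol.

247.25 g/mol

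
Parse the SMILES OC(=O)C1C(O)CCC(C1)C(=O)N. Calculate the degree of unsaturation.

Degree of unsaturation = (number of rings) + (number of π bonds).
Ring closures in the SMILES: 1.
π bonds: 2 double bonds (each 1 DoU) → 2 DoU from unsaturation.
Total DoU = 1 + 2 = 3.

3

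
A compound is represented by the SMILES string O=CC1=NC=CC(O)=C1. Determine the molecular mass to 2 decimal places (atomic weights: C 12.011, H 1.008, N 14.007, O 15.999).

First, the molecular formula is C6H5NO2 (counting implicit H from valence).
  C: 6 × 12.011 = 72.066
  H: 5 × 1.008 = 5.040
  N: 1 × 14.007 = 14.007
  O: 2 × 15.999 = 31.998
Sum: 6×12.011 + 5×1.008 + 1×14.007 + 2×15.999 = 123.111 → 123.11 g/mol.

123.11 g/mol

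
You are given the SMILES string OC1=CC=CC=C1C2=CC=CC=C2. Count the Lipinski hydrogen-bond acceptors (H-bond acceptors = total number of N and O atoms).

1

N atoms: 0; O atoms: 1.
Lipinski HBA = 0 + 1 = 1.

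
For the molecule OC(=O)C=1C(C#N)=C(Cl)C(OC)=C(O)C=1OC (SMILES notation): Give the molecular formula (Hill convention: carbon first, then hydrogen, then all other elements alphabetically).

C10H8ClNO5

Walk through each heavy atom and fill implicit hydrogens from standard valence (C 4, N 3, O 2, S 2, halogen 1):
  atom 1: O, bond orders sum to 1 (valence 2) → 1 H
  atom 2: C, bond orders sum to 4 (valence 4) → 0 H
  atom 3: O, bond orders sum to 2 (valence 2) → 0 H
  atom 4: C, bond orders sum to 4 (valence 4) → 0 H
  atom 5: C, bond orders sum to 4 (valence 4) → 0 H
  atom 6: C, bond orders sum to 4 (valence 4) → 0 H
  atom 7: N, bond orders sum to 3 (valence 3) → 0 H
  atom 8: C, bond orders sum to 4 (valence 4) → 0 H
  atom 9: Cl (halogen, monovalent) → 0 H
  atom 10: C, bond orders sum to 4 (valence 4) → 0 H
  atom 11: O, bond orders sum to 2 (valence 2) → 0 H
  atom 12: C, bond orders sum to 1 (valence 4) → 3 H
  atom 13: C, bond orders sum to 4 (valence 4) → 0 H
  atom 14: O, bond orders sum to 1 (valence 2) → 1 H
  atom 15: C, bond orders sum to 4 (valence 4) → 0 H
  atom 16: O, bond orders sum to 2 (valence 2) → 0 H
  atom 17: C, bond orders sum to 1 (valence 4) → 3 H
Totals → C:10, H:8, Cl:1, N:1, O:5.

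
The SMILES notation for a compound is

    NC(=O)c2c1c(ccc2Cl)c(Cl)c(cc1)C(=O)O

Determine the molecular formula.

C12H7Cl2NO3

Walk through each heavy atom and fill implicit hydrogens from standard valence (C 4, N 3, O 2, S 2, halogen 1); for lowercase aromatic atoms, an aromatic c carries 1 H when it has two neighbours and 0 H with three, and aromatic n carries 0 H:
  atom 1: N, bond orders sum to 1 (valence 3) → 2 H
  atom 2: C, bond orders sum to 4 (valence 4) → 0 H
  atom 3: O, bond orders sum to 2 (valence 2) → 0 H
  atom 4: aromatic c, 3 neighbours → 0 H
  atom 5: aromatic c, 3 neighbours → 0 H
  atom 6: aromatic c, 3 neighbours → 0 H
  atom 7: aromatic c, 2 neighbours → 1 H
  atom 8: aromatic c, 2 neighbours → 1 H
  atom 9: aromatic c, 3 neighbours → 0 H
  atom 10: Cl (halogen, monovalent) → 0 H
  atom 11: aromatic c, 3 neighbours → 0 H
  atom 12: Cl (halogen, monovalent) → 0 H
  atom 13: aromatic c, 3 neighbours → 0 H
  atom 14: aromatic c, 2 neighbours → 1 H
  atom 15: aromatic c, 2 neighbours → 1 H
  atom 16: C, bond orders sum to 4 (valence 4) → 0 H
  atom 17: O, bond orders sum to 2 (valence 2) → 0 H
  atom 18: O, bond orders sum to 1 (valence 2) → 1 H
Totals → C:12, H:7, Cl:2, N:1, O:3.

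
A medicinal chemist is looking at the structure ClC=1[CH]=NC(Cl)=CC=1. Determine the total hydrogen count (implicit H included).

Walk through each heavy atom and fill implicit hydrogens from standard valence (C 4, N 3, O 2, S 2, halogen 1):
  atom 1: Cl (halogen, monovalent) → 0 H
  atom 2: C, bond orders sum to 4 (valence 4) → 0 H
  atom 3: C with explicit H count 1
  atom 4: N, bond orders sum to 3 (valence 3) → 0 H
  atom 5: C, bond orders sum to 4 (valence 4) → 0 H
  atom 6: Cl (halogen, monovalent) → 0 H
  atom 7: C, bond orders sum to 3 (valence 4) → 1 H
  atom 8: C, bond orders sum to 3 (valence 4) → 1 H
Total hydrogens: 3.

3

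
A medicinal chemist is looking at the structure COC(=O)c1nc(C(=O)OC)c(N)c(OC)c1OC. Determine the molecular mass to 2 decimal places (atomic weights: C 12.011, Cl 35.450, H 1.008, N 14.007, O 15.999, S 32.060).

First, the molecular formula is C11H14N2O6 (counting implicit H from valence).
  C: 11 × 12.011 = 132.121
  H: 14 × 1.008 = 14.112
  N: 2 × 14.007 = 28.014
  O: 6 × 15.999 = 95.994
Sum: 11×12.011 + 14×1.008 + 2×14.007 + 6×15.999 = 270.241 → 270.24 g/mol.

270.24 g/mol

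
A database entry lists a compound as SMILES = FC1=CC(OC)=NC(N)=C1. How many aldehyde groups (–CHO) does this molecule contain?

Scan the SMILES for the aldehyde motif — none present.
Groups that are present: 1 ether, 1 primary amine.

0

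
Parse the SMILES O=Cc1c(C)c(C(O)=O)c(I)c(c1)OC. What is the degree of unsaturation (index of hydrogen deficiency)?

Molecular formula: C10H9IO4.
DoU = (2C + 2 + N − H − X) / 2, where X is the halogen count and O/S are ignored.
    = (2·10 + 2 + 0 − 9 − 1) / 2 = 12 / 2 = 6.

6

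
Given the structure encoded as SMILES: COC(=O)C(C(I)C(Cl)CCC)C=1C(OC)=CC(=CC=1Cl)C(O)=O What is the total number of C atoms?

16

Count every carbon token in the SMILES (each C, including those in ring-closure positions and inside branches).
Carbon count: 16.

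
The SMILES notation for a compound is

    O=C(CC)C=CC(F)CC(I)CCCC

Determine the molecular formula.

Walk through each heavy atom and fill implicit hydrogens from standard valence (C 4, N 3, O 2, S 2, halogen 1):
  atom 1: O, bond orders sum to 2 (valence 2) → 0 H
  atom 2: C, bond orders sum to 4 (valence 4) → 0 H
  atom 3: C, bond orders sum to 2 (valence 4) → 2 H
  atom 4: C, bond orders sum to 1 (valence 4) → 3 H
  atom 5: C, bond orders sum to 3 (valence 4) → 1 H
  atom 6: C, bond orders sum to 3 (valence 4) → 1 H
  atom 7: C, bond orders sum to 3 (valence 4) → 1 H
  atom 8: F (halogen, monovalent) → 0 H
  atom 9: C, bond orders sum to 2 (valence 4) → 2 H
  atom 10: C, bond orders sum to 3 (valence 4) → 1 H
  atom 11: I (halogen, monovalent) → 0 H
  atom 12: C, bond orders sum to 2 (valence 4) → 2 H
  atom 13: C, bond orders sum to 2 (valence 4) → 2 H
  atom 14: C, bond orders sum to 2 (valence 4) → 2 H
  atom 15: C, bond orders sum to 1 (valence 4) → 3 H
Totals → C:12, H:20, F:1, I:1, O:1.

C12H20FIO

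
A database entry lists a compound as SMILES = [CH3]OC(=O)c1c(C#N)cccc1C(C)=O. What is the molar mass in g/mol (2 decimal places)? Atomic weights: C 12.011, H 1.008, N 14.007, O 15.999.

203.20 g/mol

First, the molecular formula is C11H9NO3 (counting implicit H from valence).
  C: 11 × 12.011 = 132.121
  H: 9 × 1.008 = 9.072
  N: 1 × 14.007 = 14.007
  O: 3 × 15.999 = 47.997
Sum: 11×12.011 + 9×1.008 + 1×14.007 + 3×15.999 = 203.197 → 203.20 g/mol.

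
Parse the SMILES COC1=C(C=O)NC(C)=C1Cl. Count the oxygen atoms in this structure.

2

Scan the SMILES for O atoms (remember two-letter symbols like Cl and Br are single atoms).
Oxygen count: 2.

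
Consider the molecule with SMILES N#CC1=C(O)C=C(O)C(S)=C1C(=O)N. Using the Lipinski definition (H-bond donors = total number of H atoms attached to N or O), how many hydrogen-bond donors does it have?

Donors: find every N or O and count the H atoms it carries.
  atom 1 (N): bond orders sum to 3 → 0 H
  atom 5 (O): bond orders sum to 1 → 1 H
  atom 8 (O): bond orders sum to 1 → 1 H
  atom 13 (O): bond orders sum to 2 → 0 H
  atom 14 (N): bond orders sum to 1 → 2 H
Lipinski HBD = 4.

4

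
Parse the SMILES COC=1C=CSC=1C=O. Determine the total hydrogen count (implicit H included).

Walk through each heavy atom and fill implicit hydrogens from standard valence (C 4, N 3, O 2, S 2, halogen 1):
  atom 1: C, bond orders sum to 1 (valence 4) → 3 H
  atom 2: O, bond orders sum to 2 (valence 2) → 0 H
  atom 3: C, bond orders sum to 4 (valence 4) → 0 H
  atom 4: C, bond orders sum to 3 (valence 4) → 1 H
  atom 5: C, bond orders sum to 3 (valence 4) → 1 H
  atom 6: S, bond orders sum to 2 (valence 2) → 0 H
  atom 7: C, bond orders sum to 4 (valence 4) → 0 H
  atom 8: C, bond orders sum to 3 (valence 4) → 1 H
  atom 9: O, bond orders sum to 2 (valence 2) → 0 H
Total hydrogens: 6.

6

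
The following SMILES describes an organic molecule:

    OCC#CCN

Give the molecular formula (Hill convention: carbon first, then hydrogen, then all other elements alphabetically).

C4H7NO

Walk through each heavy atom and fill implicit hydrogens from standard valence (C 4, N 3, O 2, S 2, halogen 1):
  atom 1: O, bond orders sum to 1 (valence 2) → 1 H
  atom 2: C, bond orders sum to 2 (valence 4) → 2 H
  atom 3: C, bond orders sum to 4 (valence 4) → 0 H
  atom 4: C, bond orders sum to 4 (valence 4) → 0 H
  atom 5: C, bond orders sum to 2 (valence 4) → 2 H
  atom 6: N, bond orders sum to 1 (valence 3) → 2 H
Totals → C:4, H:7, N:1, O:1.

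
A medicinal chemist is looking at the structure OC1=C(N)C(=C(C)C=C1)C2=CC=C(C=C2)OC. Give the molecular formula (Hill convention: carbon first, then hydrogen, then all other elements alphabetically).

Walk through each heavy atom and fill implicit hydrogens from standard valence (C 4, N 3, O 2, S 2, halogen 1):
  atom 1: O, bond orders sum to 1 (valence 2) → 1 H
  atom 2: C, bond orders sum to 4 (valence 4) → 0 H
  atom 3: C, bond orders sum to 4 (valence 4) → 0 H
  atom 4: N, bond orders sum to 1 (valence 3) → 2 H
  atom 5: C, bond orders sum to 4 (valence 4) → 0 H
  atom 6: C, bond orders sum to 4 (valence 4) → 0 H
  atom 7: C, bond orders sum to 1 (valence 4) → 3 H
  atom 8: C, bond orders sum to 3 (valence 4) → 1 H
  atom 9: C, bond orders sum to 3 (valence 4) → 1 H
  atom 10: C, bond orders sum to 4 (valence 4) → 0 H
  atom 11: C, bond orders sum to 3 (valence 4) → 1 H
  atom 12: C, bond orders sum to 3 (valence 4) → 1 H
  atom 13: C, bond orders sum to 4 (valence 4) → 0 H
  atom 14: C, bond orders sum to 3 (valence 4) → 1 H
  atom 15: C, bond orders sum to 3 (valence 4) → 1 H
  atom 16: O, bond orders sum to 2 (valence 2) → 0 H
  atom 17: C, bond orders sum to 1 (valence 4) → 3 H
Totals → C:14, H:15, N:1, O:2.

C14H15NO2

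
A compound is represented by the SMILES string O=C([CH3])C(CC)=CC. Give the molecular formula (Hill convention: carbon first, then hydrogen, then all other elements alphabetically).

C7H12O

Walk through each heavy atom and fill implicit hydrogens from standard valence (C 4, N 3, O 2, S 2, halogen 1):
  atom 1: O, bond orders sum to 2 (valence 2) → 0 H
  atom 2: C, bond orders sum to 4 (valence 4) → 0 H
  atom 3: C with explicit H count 3
  atom 4: C, bond orders sum to 4 (valence 4) → 0 H
  atom 5: C, bond orders sum to 2 (valence 4) → 2 H
  atom 6: C, bond orders sum to 1 (valence 4) → 3 H
  atom 7: C, bond orders sum to 3 (valence 4) → 1 H
  atom 8: C, bond orders sum to 1 (valence 4) → 3 H
Totals → C:7, H:12, O:1.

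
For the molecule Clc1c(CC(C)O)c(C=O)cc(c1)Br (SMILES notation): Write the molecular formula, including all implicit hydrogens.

Walk through each heavy atom and fill implicit hydrogens from standard valence (C 4, N 3, O 2, S 2, halogen 1); for lowercase aromatic atoms, an aromatic c carries 1 H when it has two neighbours and 0 H with three, and aromatic n carries 0 H:
  atom 1: Cl (halogen, monovalent) → 0 H
  atom 2: aromatic c, 3 neighbours → 0 H
  atom 3: aromatic c, 3 neighbours → 0 H
  atom 4: C, bond orders sum to 2 (valence 4) → 2 H
  atom 5: C, bond orders sum to 3 (valence 4) → 1 H
  atom 6: C, bond orders sum to 1 (valence 4) → 3 H
  atom 7: O, bond orders sum to 1 (valence 2) → 1 H
  atom 8: aromatic c, 3 neighbours → 0 H
  atom 9: C, bond orders sum to 3 (valence 4) → 1 H
  atom 10: O, bond orders sum to 2 (valence 2) → 0 H
  atom 11: aromatic c, 2 neighbours → 1 H
  atom 12: aromatic c, 3 neighbours → 0 H
  atom 13: aromatic c, 2 neighbours → 1 H
  atom 14: Br (halogen, monovalent) → 0 H
Totals → C:10, H:10, Br:1, Cl:1, O:2.

C10H10BrClO2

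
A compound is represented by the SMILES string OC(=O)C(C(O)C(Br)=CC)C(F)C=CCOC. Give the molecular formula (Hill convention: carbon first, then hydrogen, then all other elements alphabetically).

Walk through each heavy atom and fill implicit hydrogens from standard valence (C 4, N 3, O 2, S 2, halogen 1):
  atom 1: O, bond orders sum to 1 (valence 2) → 1 H
  atom 2: C, bond orders sum to 4 (valence 4) → 0 H
  atom 3: O, bond orders sum to 2 (valence 2) → 0 H
  atom 4: C, bond orders sum to 3 (valence 4) → 1 H
  atom 5: C, bond orders sum to 3 (valence 4) → 1 H
  atom 6: O, bond orders sum to 1 (valence 2) → 1 H
  atom 7: C, bond orders sum to 4 (valence 4) → 0 H
  atom 8: Br (halogen, monovalent) → 0 H
  atom 9: C, bond orders sum to 3 (valence 4) → 1 H
  atom 10: C, bond orders sum to 1 (valence 4) → 3 H
  atom 11: C, bond orders sum to 3 (valence 4) → 1 H
  atom 12: F (halogen, monovalent) → 0 H
  atom 13: C, bond orders sum to 3 (valence 4) → 1 H
  atom 14: C, bond orders sum to 3 (valence 4) → 1 H
  atom 15: C, bond orders sum to 2 (valence 4) → 2 H
  atom 16: O, bond orders sum to 2 (valence 2) → 0 H
  atom 17: C, bond orders sum to 1 (valence 4) → 3 H
Totals → C:11, H:16, Br:1, F:1, O:4.

C11H16BrFO4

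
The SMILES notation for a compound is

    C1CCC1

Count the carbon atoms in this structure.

4

Count every carbon token in the SMILES (each C, including those in ring-closure positions and inside branches).
Carbon count: 4.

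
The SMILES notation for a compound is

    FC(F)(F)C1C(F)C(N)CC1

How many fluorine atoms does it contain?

Scan the SMILES for F atoms (remember two-letter symbols like Cl and Br are single atoms).
Fluorine count: 4.

4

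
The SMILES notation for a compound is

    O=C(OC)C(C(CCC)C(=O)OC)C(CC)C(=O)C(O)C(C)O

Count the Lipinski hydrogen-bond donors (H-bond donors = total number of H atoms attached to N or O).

2

Donors: find every N or O and count the H atoms it carries.
  atom 1 (O): bond orders sum to 2 → 0 H
  atom 3 (O): bond orders sum to 2 → 0 H
  atom 11 (O): bond orders sum to 2 → 0 H
  atom 12 (O): bond orders sum to 2 → 0 H
  atom 18 (O): bond orders sum to 2 → 0 H
  atom 20 (O): bond orders sum to 1 → 1 H
  atom 23 (O): bond orders sum to 1 → 1 H
Lipinski HBD = 2.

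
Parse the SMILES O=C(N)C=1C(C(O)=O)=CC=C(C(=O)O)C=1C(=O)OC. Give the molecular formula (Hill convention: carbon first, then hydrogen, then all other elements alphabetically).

Walk through each heavy atom and fill implicit hydrogens from standard valence (C 4, N 3, O 2, S 2, halogen 1):
  atom 1: O, bond orders sum to 2 (valence 2) → 0 H
  atom 2: C, bond orders sum to 4 (valence 4) → 0 H
  atom 3: N, bond orders sum to 1 (valence 3) → 2 H
  atom 4: C, bond orders sum to 4 (valence 4) → 0 H
  atom 5: C, bond orders sum to 4 (valence 4) → 0 H
  atom 6: C, bond orders sum to 4 (valence 4) → 0 H
  atom 7: O, bond orders sum to 1 (valence 2) → 1 H
  atom 8: O, bond orders sum to 2 (valence 2) → 0 H
  atom 9: C, bond orders sum to 3 (valence 4) → 1 H
  atom 10: C, bond orders sum to 3 (valence 4) → 1 H
  atom 11: C, bond orders sum to 4 (valence 4) → 0 H
  atom 12: C, bond orders sum to 4 (valence 4) → 0 H
  atom 13: O, bond orders sum to 2 (valence 2) → 0 H
  atom 14: O, bond orders sum to 1 (valence 2) → 1 H
  atom 15: C, bond orders sum to 4 (valence 4) → 0 H
  atom 16: C, bond orders sum to 4 (valence 4) → 0 H
  atom 17: O, bond orders sum to 2 (valence 2) → 0 H
  atom 18: O, bond orders sum to 2 (valence 2) → 0 H
  atom 19: C, bond orders sum to 1 (valence 4) → 3 H
Totals → C:11, H:9, N:1, O:7.
In Hill order: C11H9NO7.

C11H9NO7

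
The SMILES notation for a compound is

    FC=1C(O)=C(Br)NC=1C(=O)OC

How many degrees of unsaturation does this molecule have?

Molecular formula: C6H5BrFNO3.
DoU = (2C + 2 + N − H − X) / 2, where X is the halogen count and O/S are ignored.
    = (2·6 + 2 + 1 − 5 − 2) / 2 = 8 / 2 = 4.

4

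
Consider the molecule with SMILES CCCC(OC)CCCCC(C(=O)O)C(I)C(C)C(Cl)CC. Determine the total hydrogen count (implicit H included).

Walk through each heavy atom and fill implicit hydrogens from standard valence (C 4, N 3, O 2, S 2, halogen 1):
  atom 1: C, bond orders sum to 1 (valence 4) → 3 H
  atom 2: C, bond orders sum to 2 (valence 4) → 2 H
  atom 3: C, bond orders sum to 2 (valence 4) → 2 H
  atom 4: C, bond orders sum to 3 (valence 4) → 1 H
  atom 5: O, bond orders sum to 2 (valence 2) → 0 H
  atom 6: C, bond orders sum to 1 (valence 4) → 3 H
  atom 7: C, bond orders sum to 2 (valence 4) → 2 H
  atom 8: C, bond orders sum to 2 (valence 4) → 2 H
  atom 9: C, bond orders sum to 2 (valence 4) → 2 H
  atom 10: C, bond orders sum to 2 (valence 4) → 2 H
  atom 11: C, bond orders sum to 3 (valence 4) → 1 H
  atom 12: C, bond orders sum to 4 (valence 4) → 0 H
  atom 13: O, bond orders sum to 2 (valence 2) → 0 H
  atom 14: O, bond orders sum to 1 (valence 2) → 1 H
  atom 15: C, bond orders sum to 3 (valence 4) → 1 H
  atom 16: I (halogen, monovalent) → 0 H
  atom 17: C, bond orders sum to 3 (valence 4) → 1 H
  atom 18: C, bond orders sum to 1 (valence 4) → 3 H
  atom 19: C, bond orders sum to 3 (valence 4) → 1 H
  atom 20: Cl (halogen, monovalent) → 0 H
  atom 21: C, bond orders sum to 2 (valence 4) → 2 H
  atom 22: C, bond orders sum to 1 (valence 4) → 3 H
Total hydrogens: 32.

32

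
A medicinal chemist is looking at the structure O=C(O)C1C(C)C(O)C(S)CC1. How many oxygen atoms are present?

3

Scan the SMILES for O atoms (remember two-letter symbols like Cl and Br are single atoms).
Oxygen count: 3.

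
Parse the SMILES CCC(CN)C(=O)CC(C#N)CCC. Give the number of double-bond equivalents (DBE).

Degree of unsaturation = (number of rings) + (number of π bonds).
Ring closures in the SMILES: 0.
π bonds: 1 double bond (each 1 DoU), 1 triple bond (each 2 DoU) → 3 DoU from unsaturation.
Total DoU = 0 + 3 = 3.

3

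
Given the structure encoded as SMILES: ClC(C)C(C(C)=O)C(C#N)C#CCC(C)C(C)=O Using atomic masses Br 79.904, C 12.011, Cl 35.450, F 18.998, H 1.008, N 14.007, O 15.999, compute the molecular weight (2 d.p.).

267.75 g/mol

First, the molecular formula is C14H18ClNO2 (counting implicit H from valence).
  C: 14 × 12.011 = 168.154
  Cl: 1 × 35.450 = 35.450
  H: 18 × 1.008 = 18.144
  N: 1 × 14.007 = 14.007
  O: 2 × 15.999 = 31.998
Sum: 14×12.011 + 1×35.450 + 18×1.008 + 1×14.007 + 2×15.999 = 267.753 → 267.75 g/mol.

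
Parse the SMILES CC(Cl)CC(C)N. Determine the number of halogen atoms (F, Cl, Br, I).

Halogen atoms appear at heavy-atom position 3 (1×Cl).
Other groups present: 1 primary amine.
Halogen count: 1.

1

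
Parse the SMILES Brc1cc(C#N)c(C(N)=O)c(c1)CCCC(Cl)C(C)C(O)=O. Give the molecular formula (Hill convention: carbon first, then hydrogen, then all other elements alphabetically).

Walk through each heavy atom and fill implicit hydrogens from standard valence (C 4, N 3, O 2, S 2, halogen 1); for lowercase aromatic atoms, an aromatic c carries 1 H when it has two neighbours and 0 H with three, and aromatic n carries 0 H:
  atom 1: Br (halogen, monovalent) → 0 H
  atom 2: aromatic c, 3 neighbours → 0 H
  atom 3: aromatic c, 2 neighbours → 1 H
  atom 4: aromatic c, 3 neighbours → 0 H
  atom 5: C, bond orders sum to 4 (valence 4) → 0 H
  atom 6: N, bond orders sum to 3 (valence 3) → 0 H
  atom 7: aromatic c, 3 neighbours → 0 H
  atom 8: C, bond orders sum to 4 (valence 4) → 0 H
  atom 9: N, bond orders sum to 1 (valence 3) → 2 H
  atom 10: O, bond orders sum to 2 (valence 2) → 0 H
  atom 11: aromatic c, 3 neighbours → 0 H
  atom 12: aromatic c, 2 neighbours → 1 H
  atom 13: C, bond orders sum to 2 (valence 4) → 2 H
  atom 14: C, bond orders sum to 2 (valence 4) → 2 H
  atom 15: C, bond orders sum to 2 (valence 4) → 2 H
  atom 16: C, bond orders sum to 3 (valence 4) → 1 H
  atom 17: Cl (halogen, monovalent) → 0 H
  atom 18: C, bond orders sum to 3 (valence 4) → 1 H
  atom 19: C, bond orders sum to 1 (valence 4) → 3 H
  atom 20: C, bond orders sum to 4 (valence 4) → 0 H
  atom 21: O, bond orders sum to 1 (valence 2) → 1 H
  atom 22: O, bond orders sum to 2 (valence 2) → 0 H
Totals → C:15, H:16, Br:1, Cl:1, N:2, O:3.

C15H16BrClN2O3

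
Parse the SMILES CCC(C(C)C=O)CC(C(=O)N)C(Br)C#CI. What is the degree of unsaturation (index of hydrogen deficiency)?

Molecular formula: C12H17BrINO2.
DoU = (2C + 2 + N − H − X) / 2, where X is the halogen count and O/S are ignored.
    = (2·12 + 2 + 1 − 17 − 2) / 2 = 8 / 2 = 4.

4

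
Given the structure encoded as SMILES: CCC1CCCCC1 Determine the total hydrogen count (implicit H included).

Walk through each heavy atom and fill implicit hydrogens from standard valence (C 4, N 3, O 2, S 2, halogen 1):
  atom 1: C, bond orders sum to 1 (valence 4) → 3 H
  atom 2: C, bond orders sum to 2 (valence 4) → 2 H
  atom 3: C, bond orders sum to 3 (valence 4) → 1 H
  atom 4: C, bond orders sum to 2 (valence 4) → 2 H
  atom 5: C, bond orders sum to 2 (valence 4) → 2 H
  atom 6: C, bond orders sum to 2 (valence 4) → 2 H
  atom 7: C, bond orders sum to 2 (valence 4) → 2 H
  atom 8: C, bond orders sum to 2 (valence 4) → 2 H
Total hydrogens: 16.

16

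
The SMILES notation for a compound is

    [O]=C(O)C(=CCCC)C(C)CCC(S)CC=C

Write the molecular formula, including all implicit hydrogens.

C14H24O2S

Walk through each heavy atom and fill implicit hydrogens from standard valence (C 4, N 3, O 2, S 2, halogen 1):
  atom 1: O with explicit H count 0
  atom 2: C, bond orders sum to 4 (valence 4) → 0 H
  atom 3: O, bond orders sum to 1 (valence 2) → 1 H
  atom 4: C, bond orders sum to 4 (valence 4) → 0 H
  atom 5: C, bond orders sum to 3 (valence 4) → 1 H
  atom 6: C, bond orders sum to 2 (valence 4) → 2 H
  atom 7: C, bond orders sum to 2 (valence 4) → 2 H
  atom 8: C, bond orders sum to 1 (valence 4) → 3 H
  atom 9: C, bond orders sum to 3 (valence 4) → 1 H
  atom 10: C, bond orders sum to 1 (valence 4) → 3 H
  atom 11: C, bond orders sum to 2 (valence 4) → 2 H
  atom 12: C, bond orders sum to 2 (valence 4) → 2 H
  atom 13: C, bond orders sum to 3 (valence 4) → 1 H
  atom 14: S, bond orders sum to 1 (valence 2) → 1 H
  atom 15: C, bond orders sum to 2 (valence 4) → 2 H
  atom 16: C, bond orders sum to 3 (valence 4) → 1 H
  atom 17: C, bond orders sum to 2 (valence 4) → 2 H
Totals → C:14, H:24, O:2, S:1.
In Hill order: C14H24O2S.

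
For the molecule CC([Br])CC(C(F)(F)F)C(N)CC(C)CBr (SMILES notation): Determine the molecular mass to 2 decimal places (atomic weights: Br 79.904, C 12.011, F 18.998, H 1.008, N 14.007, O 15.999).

First, the molecular formula is C10H18Br2F3N (counting implicit H from valence).
  Br: 2 × 79.904 = 159.808
  C: 10 × 12.011 = 120.110
  F: 3 × 18.998 = 56.994
  H: 18 × 1.008 = 18.144
  N: 1 × 14.007 = 14.007
Sum: 2×79.904 + 10×12.011 + 3×18.998 + 18×1.008 + 1×14.007 = 369.063 → 369.06 g/mol.

369.06 g/mol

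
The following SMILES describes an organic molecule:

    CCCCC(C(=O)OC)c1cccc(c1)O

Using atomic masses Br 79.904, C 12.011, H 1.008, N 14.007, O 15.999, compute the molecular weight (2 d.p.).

First, the molecular formula is C13H18O3 (counting implicit H from valence).
  C: 13 × 12.011 = 156.143
  H: 18 × 1.008 = 18.144
  O: 3 × 15.999 = 47.997
Sum: 13×12.011 + 18×1.008 + 3×15.999 = 222.284 → 222.28 g/mol.

222.28 g/mol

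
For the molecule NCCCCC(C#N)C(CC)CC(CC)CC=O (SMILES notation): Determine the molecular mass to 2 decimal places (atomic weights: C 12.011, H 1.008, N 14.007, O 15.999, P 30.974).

First, the molecular formula is C15H28N2O (counting implicit H from valence).
  C: 15 × 12.011 = 180.165
  H: 28 × 1.008 = 28.224
  N: 2 × 14.007 = 28.014
  O: 1 × 15.999 = 15.999
Sum: 15×12.011 + 28×1.008 + 2×14.007 + 1×15.999 = 252.402 → 252.40 g/mol.

252.40 g/mol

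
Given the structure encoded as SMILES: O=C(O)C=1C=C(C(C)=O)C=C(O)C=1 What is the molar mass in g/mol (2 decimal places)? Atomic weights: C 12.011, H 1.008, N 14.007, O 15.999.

First, the molecular formula is C9H8O4 (counting implicit H from valence).
  C: 9 × 12.011 = 108.099
  H: 8 × 1.008 = 8.064
  O: 4 × 15.999 = 63.996
Sum: 9×12.011 + 8×1.008 + 4×15.999 = 180.159 → 180.16 g/mol.

180.16 g/mol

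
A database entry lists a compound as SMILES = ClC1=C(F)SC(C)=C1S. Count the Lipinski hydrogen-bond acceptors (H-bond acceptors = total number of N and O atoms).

N atoms: 0; O atoms: 0.
Lipinski HBA = 0 + 0 = 0.

0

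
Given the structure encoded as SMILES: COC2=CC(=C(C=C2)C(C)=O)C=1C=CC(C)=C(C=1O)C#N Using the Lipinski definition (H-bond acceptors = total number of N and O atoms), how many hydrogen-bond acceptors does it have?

N atoms: 1; O atoms: 3.
Lipinski HBA = 1 + 3 = 4.

4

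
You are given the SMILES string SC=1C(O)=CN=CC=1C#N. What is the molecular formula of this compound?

Walk through each heavy atom and fill implicit hydrogens from standard valence (C 4, N 3, O 2, S 2, halogen 1):
  atom 1: S, bond orders sum to 1 (valence 2) → 1 H
  atom 2: C, bond orders sum to 4 (valence 4) → 0 H
  atom 3: C, bond orders sum to 4 (valence 4) → 0 H
  atom 4: O, bond orders sum to 1 (valence 2) → 1 H
  atom 5: C, bond orders sum to 3 (valence 4) → 1 H
  atom 6: N, bond orders sum to 3 (valence 3) → 0 H
  atom 7: C, bond orders sum to 3 (valence 4) → 1 H
  atom 8: C, bond orders sum to 4 (valence 4) → 0 H
  atom 9: C, bond orders sum to 4 (valence 4) → 0 H
  atom 10: N, bond orders sum to 3 (valence 3) → 0 H
Totals → C:6, H:4, N:2, O:1, S:1.

C6H4N2OS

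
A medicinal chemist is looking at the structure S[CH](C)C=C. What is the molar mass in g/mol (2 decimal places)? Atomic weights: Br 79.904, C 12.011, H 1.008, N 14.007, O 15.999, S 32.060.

88.17 g/mol

First, the molecular formula is C4H8S (counting implicit H from valence).
  C: 4 × 12.011 = 48.044
  H: 8 × 1.008 = 8.064
  S: 1 × 32.060 = 32.060
Sum: 4×12.011 + 8×1.008 + 1×32.060 = 88.168 → 88.17 g/mol.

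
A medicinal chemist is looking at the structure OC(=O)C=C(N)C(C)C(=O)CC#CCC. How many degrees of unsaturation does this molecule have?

5

Degree of unsaturation = (number of rings) + (number of π bonds).
Ring closures in the SMILES: 0.
π bonds: 3 double bonds (each 1 DoU), 1 triple bond (each 2 DoU) → 5 DoU from unsaturation.
Total DoU = 0 + 5 = 5.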